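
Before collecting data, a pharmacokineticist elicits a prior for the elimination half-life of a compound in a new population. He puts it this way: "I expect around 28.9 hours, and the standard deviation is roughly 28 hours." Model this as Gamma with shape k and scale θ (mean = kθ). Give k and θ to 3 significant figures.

For Gamma(k, scale θ): mean = kθ, variance = kθ², so CV = 1/√k.
CV = SD/mean = 28/28.9 = 0.9689, hence k = 1/CV² = 1.07.
Then θ = mean/k = 28.9/1.07 = 27.1.

k ≈ 1.07, θ ≈ 27.1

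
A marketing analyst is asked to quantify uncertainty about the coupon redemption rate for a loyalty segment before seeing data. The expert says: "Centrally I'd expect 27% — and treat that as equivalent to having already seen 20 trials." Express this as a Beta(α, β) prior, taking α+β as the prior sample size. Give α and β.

Under the effective-sample-size interpretation, Beta(α, β) has prior mean α/(α+β) and prior sample size α+β.
So α+β = 20 and α/(α+β) = 0.27, giving α = 0.27·20 = 5.4 and β = 20 − 5.4 = 14.6.

α = 5.4, β = 14.6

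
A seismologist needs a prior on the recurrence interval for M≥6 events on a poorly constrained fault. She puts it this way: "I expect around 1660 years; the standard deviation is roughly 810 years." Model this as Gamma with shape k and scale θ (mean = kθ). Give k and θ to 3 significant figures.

For Gamma(k, scale θ): mean = kθ, variance = kθ², so CV = 1/√k.
CV = SD/mean = 810/1660 = 0.488, hence k = 1/CV² = 4.2.
Then θ = mean/k = 1660/4.2 = 395.

k ≈ 4.2, θ ≈ 395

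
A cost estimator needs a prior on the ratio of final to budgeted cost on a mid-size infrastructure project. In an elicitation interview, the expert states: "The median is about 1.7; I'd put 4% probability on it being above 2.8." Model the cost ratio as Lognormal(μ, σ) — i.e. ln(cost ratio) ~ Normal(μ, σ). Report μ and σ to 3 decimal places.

μ ≈ 0.531, σ ≈ 0.285

If T ~ Lognormal(μ,σ) then ln T ~ Normal(μ,σ), so the p-quantile of ln T is μ + z_p·σ.
ln(1.7) = 0.5306 and ln(2.8) = 1.03; z_{0.5} = 0, z_{0.96} = 1.751.
σ = (1.03 − 0.5306)/(1.751 − (0)) = 0.285.
μ = 0.5306 − (0)·0.285 = 0.531.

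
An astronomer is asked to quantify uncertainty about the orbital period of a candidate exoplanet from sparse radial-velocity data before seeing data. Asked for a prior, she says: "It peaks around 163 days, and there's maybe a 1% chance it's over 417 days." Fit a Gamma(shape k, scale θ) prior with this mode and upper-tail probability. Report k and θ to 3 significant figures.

Gamma(k,θ) with k>1 has mode (k−1)θ, so θ = 163/(k−1).
Need P(X < 417) = 0.99 with θ tied to k this way. Start at k = 2, θ = 163: P(X<417) ≈ 0.724.
Too low — raise k to concentrate. Iterating converges to k ≈ 6.29.
Then θ = 163/(6.29−1) ≈ 30.8.

k ≈ 6.29, θ ≈ 30.8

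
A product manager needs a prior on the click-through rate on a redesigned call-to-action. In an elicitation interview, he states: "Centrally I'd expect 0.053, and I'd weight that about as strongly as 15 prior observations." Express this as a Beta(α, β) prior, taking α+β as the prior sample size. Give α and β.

Under the effective-sample-size interpretation, Beta(α, β) has prior mean α/(α+β) and prior sample size α+β.
So α+β = 15 and α/(α+β) = 0.053, giving α = 0.053·15 = 0.795 and β = 15 − 0.795 = 14.205.

α = 0.795, β = 14.205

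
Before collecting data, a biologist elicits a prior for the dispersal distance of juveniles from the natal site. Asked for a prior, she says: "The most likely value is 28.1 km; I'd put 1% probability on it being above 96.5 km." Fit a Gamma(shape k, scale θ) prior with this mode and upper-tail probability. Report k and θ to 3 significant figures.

k ≈ 3.86, θ ≈ 9.83

Gamma(k,θ) with k>1 has mode (k−1)θ, so θ = 28.1/(k−1).
Need P(X < 96.5) = 0.99 with θ tied to k this way. Start at k = 2, θ = 28.1: P(X<96.5) ≈ 0.857.
Too low — raise k to concentrate. Iterating converges to k ≈ 3.86.
Then θ = 28.1/(3.86−1) ≈ 9.83.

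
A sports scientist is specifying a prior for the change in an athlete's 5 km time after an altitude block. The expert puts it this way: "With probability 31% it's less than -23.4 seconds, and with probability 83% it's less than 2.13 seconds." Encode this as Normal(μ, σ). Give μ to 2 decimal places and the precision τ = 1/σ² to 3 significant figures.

μ = -14.67, τ = 0.00323

For Normal(μ,σ), the p-quantile is μ + z_p·σ. Here z_{0.31} = -0.4959, z_{0.83} = 0.9542.
So -23.4 = μ − 0.4959σ and 2.13 = μ + 0.9542σ.
Subtracting: σ = (2.13 − -23.4)/(0.9542 − (-0.4959)) = 17.61.
Then μ = -23.4 − (-0.4959)·17.61 = -14.67.
Precision τ = 1/σ² = 1/17.61² = 0.00323.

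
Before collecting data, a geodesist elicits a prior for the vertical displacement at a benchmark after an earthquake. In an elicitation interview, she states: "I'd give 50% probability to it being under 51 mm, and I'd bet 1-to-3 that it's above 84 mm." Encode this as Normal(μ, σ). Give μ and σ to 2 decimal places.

For Normal(μ,σ), the p-quantile is μ + z_p·σ. Here z_{0.5} = 0, z_{0.75} = 0.6745.
So 51 = μ + 0σ and 84 = μ + 0.6745σ.
Subtracting: σ = (84 − 51)/(0.6745 − (0)) = 48.93.
Then μ = 51 − (0)·48.93 = 51.00.

μ = 51.00, σ = 48.93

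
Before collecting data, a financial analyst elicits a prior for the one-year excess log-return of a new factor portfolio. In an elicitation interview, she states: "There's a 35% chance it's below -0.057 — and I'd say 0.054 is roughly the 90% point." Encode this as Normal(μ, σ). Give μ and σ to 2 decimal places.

μ = -0.03, σ = 0.07

For Normal(μ,σ), the p-quantile is μ + z_p·σ. Here z_{0.35} = -0.3853, z_{0.9} = 1.282.
So -0.057 = μ − 0.3853σ and 0.054 = μ + 1.282σ.
Subtracting: σ = (0.054 − -0.057)/(1.282 − (-0.3853)) = 0.07.
Then μ = -0.057 − (-0.3853)·0.07 = -0.03.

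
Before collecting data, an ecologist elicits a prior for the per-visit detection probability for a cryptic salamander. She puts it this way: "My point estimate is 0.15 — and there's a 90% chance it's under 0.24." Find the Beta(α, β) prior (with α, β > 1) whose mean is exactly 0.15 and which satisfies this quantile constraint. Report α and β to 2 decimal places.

With mean 0.15 fixed, write α = 0.15s, β = 0.85s where s = α+β.
Need P(θ < 0.24) = 0.9 under Beta(0.15s, 0.85s). Normal approximation: (q−m)/√(m(1−m)/s) ≈ z_{0.9} = 1.28, so s ≈ 0.15·0.85·(1.28)²/(0.24−0.15)² = 25.9.
At s = 25.9: P(θ<0.24) ≈ 0.893. Adjusting to match 0.9 gives s ≈ 27.88.
So α = 0.15·27.88 ≈ 4.18, β = 0.85·27.88 ≈ 23.69.

α ≈ 4.18, β ≈ 23.69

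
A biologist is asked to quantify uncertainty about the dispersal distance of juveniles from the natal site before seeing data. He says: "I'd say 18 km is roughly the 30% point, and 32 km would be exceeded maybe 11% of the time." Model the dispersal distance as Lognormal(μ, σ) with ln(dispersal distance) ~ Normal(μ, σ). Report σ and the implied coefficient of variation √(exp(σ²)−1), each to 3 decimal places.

If T ~ Lognormal(μ,σ) then ln T ~ Normal(μ,σ), so the p-quantile of ln T is μ + z_p·σ.
ln(18) = 2.89 and ln(32) = 3.466; z_{0.3} = -0.5244, z_{0.89} = 1.227.
σ = (3.466 − 2.89)/(1.227 − (-0.5244)) = 0.329.
μ = 2.89 − (-0.5244)·0.329 = 3.063.
CV = √(exp(σ²)−1) = √(exp(0.1080)−1) = 0.338.

σ ≈ 0.329, CV ≈ 0.338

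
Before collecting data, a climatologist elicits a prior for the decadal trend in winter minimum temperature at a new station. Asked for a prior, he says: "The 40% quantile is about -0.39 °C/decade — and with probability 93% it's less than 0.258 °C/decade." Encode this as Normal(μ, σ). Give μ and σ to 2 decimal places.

μ = -0.30, σ = 0.37

For Normal(μ,σ), the p-quantile is μ + z_p·σ. Here z_{0.4} = -0.2533, z_{0.93} = 1.476.
So -0.39 = μ − 0.2533σ and 0.258 = μ + 1.476σ.
Subtracting: σ = (0.258 − -0.39)/(1.476 − (-0.2533)) = 0.37.
Then μ = -0.39 − (-0.2533)·0.37 = -0.30.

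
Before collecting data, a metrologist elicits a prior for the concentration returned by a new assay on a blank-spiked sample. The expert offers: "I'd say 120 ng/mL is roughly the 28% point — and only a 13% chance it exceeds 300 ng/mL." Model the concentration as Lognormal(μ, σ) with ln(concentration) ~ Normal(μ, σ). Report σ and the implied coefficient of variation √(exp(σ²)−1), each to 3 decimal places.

σ ≈ 0.536, CV ≈ 0.577

If T ~ Lognormal(μ,σ) then ln T ~ Normal(μ,σ), so the p-quantile of ln T is μ + z_p·σ.
ln(120) = 4.787 and ln(300) = 5.704; z_{0.28} = -0.5828, z_{0.87} = 1.126.
σ = (5.704 − 4.787)/(1.126 − (-0.5828)) = 0.536.
μ = 4.787 − (-0.5828)·0.536 = 5.100.
CV = √(exp(σ²)−1) = √(exp(0.2874)−1) = 0.577.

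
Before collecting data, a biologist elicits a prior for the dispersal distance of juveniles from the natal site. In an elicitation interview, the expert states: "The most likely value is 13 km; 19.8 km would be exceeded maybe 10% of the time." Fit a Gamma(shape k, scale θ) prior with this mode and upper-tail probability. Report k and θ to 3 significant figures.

Gamma(k,θ) with k>1 has mode (k−1)θ, so θ = 13/(k−1).
Need P(X < 19.8) = 0.9 with θ tied to k this way. Start at k = 2, θ = 13: P(X<19.8) ≈ 0.450.
Too low — raise k to concentrate. Iterating converges to k ≈ 11.5.
Then θ = 13/(11.5−1) ≈ 1.23.

k ≈ 11.5, θ ≈ 1.23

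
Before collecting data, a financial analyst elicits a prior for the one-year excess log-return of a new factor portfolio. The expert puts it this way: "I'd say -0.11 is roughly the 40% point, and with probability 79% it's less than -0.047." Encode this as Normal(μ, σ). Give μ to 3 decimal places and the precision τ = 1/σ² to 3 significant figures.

μ = -0.095, τ = 283

The p-quantile of Normal(μ,σ) is μ + z_p·σ, with z_{0.4} = -0.2533 and z_{0.79} = 0.8064.
Eliminate σ: μ = (z₂·x₁ − z₁·x₂)/(z₂ − z₁) = (0.8064·-0.11 − (-0.2533)·-0.047)/1.06 = -0.095.
Then σ = (x₂ − x₁)/(z₂ − z₁) = (-0.047 − -0.11)/1.06 = 0.059.
Precision τ = 1/σ² = 1/0.05945² = 283.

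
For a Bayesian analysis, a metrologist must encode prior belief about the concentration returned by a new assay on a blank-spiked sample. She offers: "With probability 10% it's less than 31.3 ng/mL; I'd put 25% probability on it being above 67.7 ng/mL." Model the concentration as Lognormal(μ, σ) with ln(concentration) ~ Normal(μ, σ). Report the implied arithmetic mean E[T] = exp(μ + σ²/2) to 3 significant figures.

E[T] ≈ 56.1 ng/mL

If T ~ Lognormal(μ,σ) then ln T ~ Normal(μ,σ), so the p-quantile of ln T is μ + z_p·σ.
ln(31.3) = 3.444 and ln(67.7) = 4.215; z_{0.1} = -1.282, z_{0.75} = 0.6745.
σ = (4.215 − 3.444)/(0.6745 − (-1.282)) = 0.394.
μ = 3.444 − (-1.282)·0.394 = 3.949.
E[T] = exp(μ + σ²/2) = exp(3.949 + 0.0778) = 56.1 ng/mL.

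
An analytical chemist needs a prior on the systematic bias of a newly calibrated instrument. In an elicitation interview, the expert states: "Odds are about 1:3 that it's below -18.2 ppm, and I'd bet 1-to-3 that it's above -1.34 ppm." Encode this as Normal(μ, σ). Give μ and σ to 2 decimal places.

For Normal(μ,σ), the p-quantile is μ + z_p·σ. Here z_{0.25} = -0.6745, z_{0.75} = 0.6745.
So -18.2 = μ − 0.6745σ and -1.34 = μ + 0.6745σ.
Subtracting: σ = (-1.34 − -18.2)/(0.6745 − (-0.6745)) = 12.50.
Then μ = -18.2 − (-0.6745)·12.50 = -9.77.

μ = -9.77, σ = 12.50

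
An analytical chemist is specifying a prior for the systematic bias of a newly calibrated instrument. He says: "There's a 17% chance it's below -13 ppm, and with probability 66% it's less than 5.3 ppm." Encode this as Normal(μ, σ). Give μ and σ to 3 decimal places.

For Normal(μ,σ), the p-quantile is μ + z_p·σ. Here z_{0.17} = -0.9542, z_{0.66} = 0.4125.
So -13 = μ − 0.9542σ and 5.3 = μ + 0.4125σ.
Subtracting: σ = (5.3 − -13)/(0.4125 − (-0.9542)) = 13.391.
Then μ = -13 − (-0.9542)·13.391 = -0.223.

μ = -0.223, σ = 13.391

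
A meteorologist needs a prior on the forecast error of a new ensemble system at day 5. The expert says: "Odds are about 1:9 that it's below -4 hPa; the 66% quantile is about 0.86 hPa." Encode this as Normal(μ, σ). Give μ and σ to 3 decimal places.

μ = -0.323, σ = 2.869

For Normal(μ,σ), the p-quantile is μ + z_p·σ. Here z_{0.1} = -1.282, z_{0.66} = 0.4125.
So -4 = μ − 1.282σ and 0.86 = μ + 0.4125σ.
Subtracting: σ = (0.86 − -4)/(0.4125 − (-1.282)) = 2.869.
Then μ = -4 − (-1.282)·2.869 = -0.323.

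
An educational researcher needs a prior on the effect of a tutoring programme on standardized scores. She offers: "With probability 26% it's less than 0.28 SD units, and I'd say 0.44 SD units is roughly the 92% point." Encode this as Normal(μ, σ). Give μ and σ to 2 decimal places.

μ = 0.33, σ = 0.08

The p-quantile of Normal(μ,σ) is μ + z_p·σ, with z_{0.26} = -0.6433 and z_{0.92} = 1.405.
Eliminate σ: μ = (z₂·x₁ − z₁·x₂)/(z₂ − z₁) = (1.405·0.28 − (-0.6433)·0.44)/2.048 = 0.33.
Then σ = (x₂ − x₁)/(z₂ − z₁) = (0.44 − 0.28)/2.048 = 0.08.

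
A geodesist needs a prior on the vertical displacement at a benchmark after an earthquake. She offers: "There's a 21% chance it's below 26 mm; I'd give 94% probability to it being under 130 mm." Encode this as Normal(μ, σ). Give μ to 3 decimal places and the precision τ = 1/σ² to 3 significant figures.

μ = 61.519, τ = 0.000515

For Normal(μ,σ), the p-quantile is μ + z_p·σ. Here z_{0.21} = -0.8064, z_{0.94} = 1.555.
So 26 = μ − 0.8064σ and 130 = μ + 1.555σ.
Subtracting: σ = (130 − 26)/(1.555 − (-0.8064)) = 44.045.
Then μ = 26 − (-0.8064)·44.045 = 61.519.
Precision τ = 1/σ² = 1/44.05² = 0.000515.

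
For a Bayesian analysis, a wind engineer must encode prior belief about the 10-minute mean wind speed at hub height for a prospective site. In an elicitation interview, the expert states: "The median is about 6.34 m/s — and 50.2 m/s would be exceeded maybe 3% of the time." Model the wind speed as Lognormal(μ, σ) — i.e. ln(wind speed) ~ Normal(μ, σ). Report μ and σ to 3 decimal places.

If T ~ Lognormal(μ,σ) then ln T ~ Normal(μ,σ), so the p-quantile of ln T is μ + z_p·σ.
ln(6.34) = 1.847 and ln(50.2) = 3.916; z_{0.5} = 0, z_{0.97} = 1.881.
σ = (3.916 − 1.847)/(1.881 − (0)) = 1.100.
μ = 1.847 − (0)·1.100 = 1.847.

μ ≈ 1.847, σ ≈ 1.100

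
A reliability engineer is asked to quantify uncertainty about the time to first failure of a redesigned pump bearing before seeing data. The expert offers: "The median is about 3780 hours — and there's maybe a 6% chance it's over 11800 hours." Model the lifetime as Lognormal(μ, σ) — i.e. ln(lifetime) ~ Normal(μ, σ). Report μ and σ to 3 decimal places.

If T ~ Lognormal(μ,σ) then ln T ~ Normal(μ,σ), so the p-quantile of ln T is μ + z_p·σ.
ln(3780) = 8.237 and ln(11800) = 9.376; z_{0.5} = 0, z_{0.94} = 1.555.
σ = (9.376 − 8.237)/(1.555 − (0)) = 0.732.
μ = 8.237 − (0)·0.732 = 8.237.

μ ≈ 8.237, σ ≈ 0.732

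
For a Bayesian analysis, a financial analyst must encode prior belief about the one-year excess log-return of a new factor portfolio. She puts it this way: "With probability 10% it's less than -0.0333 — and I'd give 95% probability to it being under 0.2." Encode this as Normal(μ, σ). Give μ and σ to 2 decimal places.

The p-quantile of Normal(μ,σ) is μ + z_p·σ, with z_{0.1} = -1.282 and z_{0.95} = 1.645.
Eliminate σ: μ = (z₂·x₁ − z₁·x₂)/(z₂ − z₁) = (1.645·-0.0333 − (-1.282)·0.2)/2.926 = 0.07.
Then σ = (x₂ − x₁)/(z₂ − z₁) = (0.2 − -0.0333)/2.926 = 0.08.

μ = 0.07, σ = 0.08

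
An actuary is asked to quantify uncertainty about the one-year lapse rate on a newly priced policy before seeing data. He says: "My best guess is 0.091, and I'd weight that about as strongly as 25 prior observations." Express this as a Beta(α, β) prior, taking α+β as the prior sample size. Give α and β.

Under the effective-sample-size interpretation, Beta(α, β) has prior mean α/(α+β) and prior sample size α+β.
So α+β = 25 and α/(α+β) = 0.091, giving α = 0.091·25 = 2.275 and β = 25 − 2.275 = 22.725.

α = 2.275, β = 22.725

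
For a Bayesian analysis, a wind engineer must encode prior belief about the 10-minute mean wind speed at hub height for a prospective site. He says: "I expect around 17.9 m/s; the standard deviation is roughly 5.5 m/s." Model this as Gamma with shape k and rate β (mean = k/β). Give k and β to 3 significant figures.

k ≈ 10.6, β ≈ 0.592

For Gamma(k, rate β): mean = k/β, variance = k/β², so CV = 1/√k.
CV = SD/mean = 5.5/17.9 = 0.3073, hence k = 1/CV² = 10.6.
Then β = k/mean = 10.6/17.9 = 0.592.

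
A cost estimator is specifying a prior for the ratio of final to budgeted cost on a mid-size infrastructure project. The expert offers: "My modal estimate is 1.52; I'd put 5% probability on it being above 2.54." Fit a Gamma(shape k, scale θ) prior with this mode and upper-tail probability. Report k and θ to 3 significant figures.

k ≈ 11.6, θ ≈ 0.143

Gamma(k,θ) with k>1 has mode (k−1)θ, so θ = 1.52/(k−1).
Need P(X < 2.54) = 0.95 with θ tied to k this way. Start at k = 2, θ = 1.52: P(X<2.54) ≈ 0.498.
Too low — raise k to concentrate. Iterating converges to k ≈ 11.6.
Then θ = 1.52/(11.6−1) ≈ 0.143.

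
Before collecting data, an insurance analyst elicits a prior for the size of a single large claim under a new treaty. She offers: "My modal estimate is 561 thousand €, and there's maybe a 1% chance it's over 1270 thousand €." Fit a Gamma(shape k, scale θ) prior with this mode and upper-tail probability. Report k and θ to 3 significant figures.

k ≈ 8.18, θ ≈ 78.1

Gamma(k,θ) with k>1 has mode (k−1)θ, so θ = 561/(k−1).
Need P(X < 1270) = 0.99 with θ tied to k this way. Start at k = 2, θ = 561: P(X<1270) ≈ 0.661.
Too low — raise k to concentrate. Iterating converges to k ≈ 8.18.
Then θ = 561/(8.18−1) ≈ 78.1.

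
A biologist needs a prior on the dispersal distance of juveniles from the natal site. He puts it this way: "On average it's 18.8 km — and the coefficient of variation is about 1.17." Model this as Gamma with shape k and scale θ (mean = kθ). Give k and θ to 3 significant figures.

k ≈ 0.731, θ ≈ 25.7

For Gamma(k, scale θ): mean = kθ, variance = kθ², so CV = 1/√k.
CV = 1.17, hence k = 1/CV² = 0.731.
Then θ = mean/k = 18.8/0.731 = 25.7.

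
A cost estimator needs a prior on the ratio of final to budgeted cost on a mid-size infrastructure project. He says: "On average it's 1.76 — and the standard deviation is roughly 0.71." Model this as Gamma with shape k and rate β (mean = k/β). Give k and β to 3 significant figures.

k ≈ 6.14, β ≈ 3.49

For Gamma(k, rate β): mean = k/β, variance = k/β², so CV = 1/√k.
CV = SD/mean = 0.71/1.76 = 0.4034, hence k = 1/CV² = 6.14.
Then β = k/mean = 6.14/1.76 = 3.49.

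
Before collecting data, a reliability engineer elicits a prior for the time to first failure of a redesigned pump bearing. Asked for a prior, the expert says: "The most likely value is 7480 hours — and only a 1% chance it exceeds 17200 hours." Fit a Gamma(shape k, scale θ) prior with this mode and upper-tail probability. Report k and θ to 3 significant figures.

k ≈ 7.89, θ ≈ 1090

Gamma(k,θ) with k>1 has mode (k−1)θ, so θ = 7480/(k−1).
Need P(X < 17200) = 0.99 with θ tied to k this way. Start at k = 2, θ = 7480: P(X<17200) ≈ 0.669.
Too low — raise k to concentrate. Iterating converges to k ≈ 7.89.
Then θ = 7480/(7.89−1) ≈ 1090.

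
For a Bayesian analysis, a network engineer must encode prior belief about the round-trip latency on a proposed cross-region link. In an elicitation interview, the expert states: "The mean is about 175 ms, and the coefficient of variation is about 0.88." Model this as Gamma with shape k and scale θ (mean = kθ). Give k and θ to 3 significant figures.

For Gamma(k, scale θ): mean = kθ, variance = kθ², so CV = 1/√k.
CV = 0.88, hence k = 1/CV² = 1.29.
Then θ = mean/k = 175/1.29 = 136.

k ≈ 1.29, θ ≈ 136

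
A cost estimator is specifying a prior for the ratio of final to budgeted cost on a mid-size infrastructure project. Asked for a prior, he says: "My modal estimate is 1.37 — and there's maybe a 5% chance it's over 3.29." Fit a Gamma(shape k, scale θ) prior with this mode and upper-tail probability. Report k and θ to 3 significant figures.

k ≈ 4.55, θ ≈ 0.385

Gamma(k,θ) with k>1 has mode (k−1)θ, so θ = 1.37/(k−1).
Need P(X < 3.29) = 0.95 with θ tied to k this way. Start at k = 2, θ = 1.37: P(X<3.29) ≈ 0.692.
Too low — raise k to concentrate. Iterating converges to k ≈ 4.55.
Then θ = 1.37/(4.55−1) ≈ 0.385.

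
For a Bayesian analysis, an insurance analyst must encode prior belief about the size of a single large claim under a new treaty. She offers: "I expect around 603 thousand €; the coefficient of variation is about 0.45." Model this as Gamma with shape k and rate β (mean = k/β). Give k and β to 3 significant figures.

For Gamma(k, rate β): mean = k/β, variance = k/β², so CV = 1/√k.
CV = 0.45, hence k = 1/CV² = 4.94.
Then β = k/mean = 4.94/603 = 0.00819.

k ≈ 4.94, β ≈ 0.00819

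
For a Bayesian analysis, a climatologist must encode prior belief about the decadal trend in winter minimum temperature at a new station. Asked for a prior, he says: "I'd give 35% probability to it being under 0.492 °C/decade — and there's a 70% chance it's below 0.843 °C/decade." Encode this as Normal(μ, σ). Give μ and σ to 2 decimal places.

The p-quantile of Normal(μ,σ) is μ + z_p·σ, with z_{0.35} = -0.3853 and z_{0.7} = 0.5244.
Eliminate σ: μ = (z₂·x₁ − z₁·x₂)/(z₂ − z₁) = (0.5244·0.492 − (-0.3853)·0.843)/0.9097 = 0.64.
Then σ = (x₂ − x₁)/(z₂ − z₁) = (0.843 − 0.492)/0.9097 = 0.39.

μ = 0.64, σ = 0.39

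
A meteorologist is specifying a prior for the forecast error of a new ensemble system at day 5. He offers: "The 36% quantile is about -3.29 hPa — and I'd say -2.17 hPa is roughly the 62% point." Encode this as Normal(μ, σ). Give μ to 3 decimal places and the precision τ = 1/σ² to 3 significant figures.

μ = -2.685, τ = 0.351

For Normal(μ,σ), the p-quantile is μ + z_p·σ. Here z_{0.36} = -0.3585, z_{0.62} = 0.3055.
So -3.29 = μ − 0.3585σ and -2.17 = μ + 0.3055σ.
Subtracting: σ = (-2.17 − -3.29)/(0.3055 − (-0.3585)) = 1.687.
Then μ = -3.29 − (-0.3585)·1.687 = -2.685.
Precision τ = 1/σ² = 1/1.687² = 0.351.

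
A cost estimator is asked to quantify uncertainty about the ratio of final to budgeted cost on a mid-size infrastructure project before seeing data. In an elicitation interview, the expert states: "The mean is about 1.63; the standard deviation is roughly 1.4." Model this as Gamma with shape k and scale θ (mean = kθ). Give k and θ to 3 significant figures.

k ≈ 1.36, θ ≈ 1.2

For Gamma(k, scale θ): mean = kθ, variance = kθ², so CV = 1/√k.
CV = SD/mean = 1.4/1.63 = 0.8589, hence k = 1/CV² = 1.36.
Then θ = mean/k = 1.63/1.36 = 1.2.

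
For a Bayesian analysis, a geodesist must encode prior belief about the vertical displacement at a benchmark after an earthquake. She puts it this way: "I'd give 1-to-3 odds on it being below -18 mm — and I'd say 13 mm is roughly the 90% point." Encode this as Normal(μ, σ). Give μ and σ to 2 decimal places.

The p-quantile of Normal(μ,σ) is μ + z_p·σ, with z_{0.25} = -0.6745 and z_{0.9} = 1.282.
Eliminate σ: μ = (z₂·x₁ − z₁·x₂)/(z₂ − z₁) = (1.282·-18 − (-0.6745)·13)/1.956 = -7.31.
Then σ = (x₂ − x₁)/(z₂ − z₁) = (13 − -18)/1.956 = 15.85.

μ = -7.31, σ = 15.85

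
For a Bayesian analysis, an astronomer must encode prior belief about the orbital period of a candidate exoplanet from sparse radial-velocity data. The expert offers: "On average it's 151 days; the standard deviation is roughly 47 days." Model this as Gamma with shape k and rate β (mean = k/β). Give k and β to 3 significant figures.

For Gamma(k, rate β): mean = k/β, variance = k/β², so CV = 1/√k.
CV = SD/mean = 47/151 = 0.3113, hence k = 1/CV² = 10.3.
Then β = k/mean = 10.3/151 = 0.0684.

k ≈ 10.3, β ≈ 0.0684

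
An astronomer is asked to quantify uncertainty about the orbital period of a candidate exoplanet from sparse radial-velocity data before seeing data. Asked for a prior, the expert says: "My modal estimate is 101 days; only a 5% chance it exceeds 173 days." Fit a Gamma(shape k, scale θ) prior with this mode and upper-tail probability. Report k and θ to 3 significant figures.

Gamma(k,θ) with k>1 has mode (k−1)θ, so θ = 101/(k−1).
Need P(X < 173) = 0.95 with θ tied to k this way. Start at k = 2, θ = 101: P(X<173) ≈ 0.511.
Too low — raise k to concentrate. Iterating converges to k ≈ 10.6.
Then θ = 101/(10.6−1) ≈ 10.5.

k ≈ 10.6, θ ≈ 10.5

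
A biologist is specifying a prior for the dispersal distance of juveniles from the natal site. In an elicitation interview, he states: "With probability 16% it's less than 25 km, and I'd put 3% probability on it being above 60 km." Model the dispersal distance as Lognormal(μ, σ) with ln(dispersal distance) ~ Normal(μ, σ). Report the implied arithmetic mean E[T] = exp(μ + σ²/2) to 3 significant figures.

E[T] ≈ 35.4 km

If T ~ Lognormal(μ,σ) then ln T ~ Normal(μ,σ), so the p-quantile of ln T is μ + z_p·σ.
ln(25) = 3.219 and ln(60) = 4.094; z_{0.16} = -0.9945, z_{0.97} = 1.881.
σ = (4.094 − 3.219)/(1.881 − (-0.9945)) = 0.304.
μ = 3.219 − (-0.9945)·0.304 = 3.522.
E[T] = exp(μ + σ²/2) = exp(3.522 + 0.0464) = 35.4 km.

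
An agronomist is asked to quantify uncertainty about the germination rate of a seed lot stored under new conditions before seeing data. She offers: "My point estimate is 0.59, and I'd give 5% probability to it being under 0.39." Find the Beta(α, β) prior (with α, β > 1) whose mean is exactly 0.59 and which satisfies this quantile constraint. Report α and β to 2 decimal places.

With mean 0.59 fixed, write α = 0.59s, β = 0.41s where s = α+β.
Need P(θ < 0.39) = 0.05 under Beta(0.59s, 0.41s). Normal approximation: (q−m)/√(m(1−m)/s) ≈ z_{0.05} = -1.64, so s ≈ 0.59·0.41·(-1.64)²/(0.39−0.59)² = 16.4.
At s = 16.4: P(θ<0.39) ≈ 0.051. Adjusting to match 0.05 gives s ≈ 16.52.
So α = 0.59·16.52 ≈ 9.75, β = 0.41·16.52 ≈ 6.77.

α ≈ 9.75, β ≈ 6.77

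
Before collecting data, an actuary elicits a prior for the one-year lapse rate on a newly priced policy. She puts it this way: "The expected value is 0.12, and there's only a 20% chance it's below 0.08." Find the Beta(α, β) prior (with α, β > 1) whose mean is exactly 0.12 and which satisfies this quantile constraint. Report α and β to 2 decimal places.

With mean 0.12 fixed, write α = 0.12s, β = 0.88s where s = α+β.
Need P(θ < 0.08) = 0.2 under Beta(0.12s, 0.88s). Normal approximation: (q−m)/√(m(1−m)/s) ≈ z_{0.2} = -0.842, so s ≈ 0.12·0.88·(-0.842)²/(0.08−0.12)² = 46.7.
At s = 46.7: P(θ<0.08) ≈ 0.206. Adjusting to match 0.2 gives s ≈ 48.50.
So α = 0.12·48.50 ≈ 5.82, β = 0.88·48.50 ≈ 42.68.

α ≈ 5.82, β ≈ 42.68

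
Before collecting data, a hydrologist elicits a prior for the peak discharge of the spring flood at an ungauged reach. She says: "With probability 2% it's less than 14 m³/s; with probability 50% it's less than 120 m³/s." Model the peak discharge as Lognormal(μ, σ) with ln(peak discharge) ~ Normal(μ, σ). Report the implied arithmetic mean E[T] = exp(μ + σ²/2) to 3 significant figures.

E[T] ≈ 207 m³/s

If T ~ Lognormal(μ,σ) then ln T ~ Normal(μ,σ), so the p-quantile of ln T is μ + z_p·σ.
ln(14) = 2.639 and ln(120) = 4.787; z_{0.02} = -2.054, z_{0.5} = 0.
σ = (4.787 − 2.639)/(0 − (-2.054)) = 1.046.
μ = 2.639 − (-2.054)·1.046 = 4.787.
E[T] = exp(μ + σ²/2) = exp(4.787 + 0.5472) = 207 m³/s.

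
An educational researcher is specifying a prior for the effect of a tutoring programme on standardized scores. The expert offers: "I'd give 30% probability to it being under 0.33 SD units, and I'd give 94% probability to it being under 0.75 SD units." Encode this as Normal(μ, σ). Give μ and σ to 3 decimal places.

The p-quantile of Normal(μ,σ) is μ + z_p·σ, with z_{0.3} = -0.5244 and z_{0.94} = 1.555.
Eliminate σ: μ = (z₂·x₁ − z₁·x₂)/(z₂ − z₁) = (1.555·0.33 − (-0.5244)·0.75)/2.079 = 0.436.
Then σ = (x₂ − x₁)/(z₂ − z₁) = (0.75 − 0.33)/2.079 = 0.202.

μ = 0.436, σ = 0.202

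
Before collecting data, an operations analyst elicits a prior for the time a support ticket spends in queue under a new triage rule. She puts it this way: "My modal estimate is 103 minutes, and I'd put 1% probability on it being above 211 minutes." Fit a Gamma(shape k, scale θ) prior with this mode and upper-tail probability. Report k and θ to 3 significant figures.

k ≈ 10.5, θ ≈ 10.8

Gamma(k,θ) with k>1 has mode (k−1)θ, so θ = 103/(k−1).
Need P(X < 211) = 0.99 with θ tied to k this way. Start at k = 2, θ = 103: P(X<211) ≈ 0.607.
Too low — raise k to concentrate. Iterating converges to k ≈ 10.5.
Then θ = 103/(10.5−1) ≈ 10.8.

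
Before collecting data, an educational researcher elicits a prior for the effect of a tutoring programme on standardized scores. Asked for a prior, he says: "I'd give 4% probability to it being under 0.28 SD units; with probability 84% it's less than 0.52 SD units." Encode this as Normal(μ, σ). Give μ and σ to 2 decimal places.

μ = 0.43, σ = 0.09

For Normal(μ,σ), the p-quantile is μ + z_p·σ. Here z_{0.04} = -1.751, z_{0.84} = 0.9945.
So 0.28 = μ − 1.751σ and 0.52 = μ + 0.9945σ.
Subtracting: σ = (0.52 − 0.28)/(0.9945 − (-1.751)) = 0.09.
Then μ = 0.28 − (-1.751)·0.09 = 0.43.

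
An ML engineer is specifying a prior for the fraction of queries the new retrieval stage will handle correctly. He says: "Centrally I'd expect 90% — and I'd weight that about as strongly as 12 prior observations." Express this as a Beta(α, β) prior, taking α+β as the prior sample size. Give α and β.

Under the effective-sample-size interpretation, Beta(α, β) has prior mean α/(α+β) and prior sample size α+β.
So α+β = 12 and α/(α+β) = 0.9, giving α = 0.9·12 = 10.8 and β = 12 − 10.8 = 1.2.

α = 10.8, β = 1.2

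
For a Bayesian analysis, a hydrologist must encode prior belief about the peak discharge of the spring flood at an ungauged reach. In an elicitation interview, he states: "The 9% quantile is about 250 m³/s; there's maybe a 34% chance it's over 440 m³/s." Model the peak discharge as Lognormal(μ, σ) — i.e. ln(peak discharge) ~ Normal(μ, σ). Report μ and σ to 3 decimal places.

If T ~ Lognormal(μ,σ) then ln T ~ Normal(μ,σ), so the p-quantile of ln T is μ + z_p·σ.
ln(250) = 5.521 and ln(440) = 6.087; z_{0.09} = -1.341, z_{0.66} = 0.4125.
σ = (6.087 − 5.521)/(0.4125 − (-1.341)) = 0.322.
μ = 5.521 − (-1.341)·0.322 = 5.954.

μ ≈ 5.954, σ ≈ 0.322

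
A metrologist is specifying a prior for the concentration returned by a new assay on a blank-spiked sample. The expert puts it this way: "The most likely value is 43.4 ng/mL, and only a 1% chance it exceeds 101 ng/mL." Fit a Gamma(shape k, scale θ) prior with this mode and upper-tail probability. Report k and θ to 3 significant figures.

k ≈ 7.68, θ ≈ 6.5

Gamma(k,θ) with k>1 has mode (k−1)θ, so θ = 43.4/(k−1).
Need P(X < 101) = 0.99 with θ tied to k this way. Start at k = 2, θ = 43.4: P(X<101) ≈ 0.675.
Too low — raise k to concentrate. Iterating converges to k ≈ 7.68.
Then θ = 43.4/(7.68−1) ≈ 6.5.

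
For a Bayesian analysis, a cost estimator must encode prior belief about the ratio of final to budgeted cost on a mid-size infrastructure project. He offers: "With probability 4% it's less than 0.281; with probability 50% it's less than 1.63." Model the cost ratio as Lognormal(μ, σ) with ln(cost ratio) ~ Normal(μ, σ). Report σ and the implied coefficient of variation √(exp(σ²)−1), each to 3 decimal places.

σ ≈ 1.004, CV ≈ 1.319

If T ~ Lognormal(μ,σ) then ln T ~ Normal(μ,σ), so the p-quantile of ln T is μ + z_p·σ.
ln(0.281) = -1.269 and ln(1.63) = 0.4886; z_{0.04} = -1.751, z_{0.5} = 0.
σ = (0.4886 − -1.269)/(0 − (-1.751)) = 1.004.
μ = -1.269 − (-1.751)·1.004 = 0.489.
CV = √(exp(σ²)−1) = √(exp(1.0084)−1) = 1.319.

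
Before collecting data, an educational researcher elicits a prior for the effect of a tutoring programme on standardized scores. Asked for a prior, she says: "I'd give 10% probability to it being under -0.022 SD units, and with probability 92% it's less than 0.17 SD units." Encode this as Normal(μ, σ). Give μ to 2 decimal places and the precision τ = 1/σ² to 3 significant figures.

μ = 0.07, τ = 196

For Normal(μ,σ), the p-quantile is μ + z_p·σ. Here z_{0.1} = -1.282, z_{0.92} = 1.405.
So -0.022 = μ − 1.282σ and 0.17 = μ + 1.405σ.
Subtracting: σ = (0.17 − -0.022)/(1.405 − (-1.282)) = 0.07.
Then μ = -0.022 − (-1.282)·0.07 = 0.07.
Precision τ = 1/σ² = 1/0.07147² = 196.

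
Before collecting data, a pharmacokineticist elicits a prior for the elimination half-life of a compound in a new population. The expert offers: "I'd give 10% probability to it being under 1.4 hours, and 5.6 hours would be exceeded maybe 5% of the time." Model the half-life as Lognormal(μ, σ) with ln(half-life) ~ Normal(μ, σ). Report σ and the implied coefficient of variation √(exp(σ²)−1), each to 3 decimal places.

σ ≈ 0.474, CV ≈ 0.502

If T ~ Lognormal(μ,σ) then ln T ~ Normal(μ,σ), so the p-quantile of ln T is μ + z_p·σ.
ln(1.4) = 0.3365 and ln(5.6) = 1.723; z_{0.1} = -1.282, z_{0.95} = 1.645.
σ = (1.723 − 0.3365)/(1.645 − (-1.282)) = 0.474.
μ = 0.3365 − (-1.282)·0.474 = 0.944.
CV = √(exp(σ²)−1) = √(exp(0.2244)−1) = 0.502.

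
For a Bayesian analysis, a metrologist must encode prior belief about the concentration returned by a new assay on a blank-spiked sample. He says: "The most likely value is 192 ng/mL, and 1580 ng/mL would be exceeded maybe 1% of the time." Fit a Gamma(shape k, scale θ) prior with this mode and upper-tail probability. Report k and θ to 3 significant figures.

k ≈ 1.75, θ ≈ 256

Gamma(k,θ) with k>1 has mode (k−1)θ, so θ = 192/(k−1).
Need P(X < 1580) = 0.99 with θ tied to k this way. Start at k = 2, θ = 192: P(X<1580) ≈ 0.998.
Too high — lower k to spread out. Iterating converges to k ≈ 1.75.
Then θ = 192/(1.75−1) ≈ 256.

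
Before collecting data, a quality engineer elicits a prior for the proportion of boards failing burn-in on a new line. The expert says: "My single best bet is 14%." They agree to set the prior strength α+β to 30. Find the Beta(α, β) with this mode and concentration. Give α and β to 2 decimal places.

For α,β > 1 the Beta mode is (α−1)/(α+β−2). With α+β = 30, the mode is (α−1)/28.
Set (α−1)/28 = 0.14 → α = 1 + 0.14·28 = 4.92.
β = 30 − α = 25.08.

α = 4.92, β = 25.08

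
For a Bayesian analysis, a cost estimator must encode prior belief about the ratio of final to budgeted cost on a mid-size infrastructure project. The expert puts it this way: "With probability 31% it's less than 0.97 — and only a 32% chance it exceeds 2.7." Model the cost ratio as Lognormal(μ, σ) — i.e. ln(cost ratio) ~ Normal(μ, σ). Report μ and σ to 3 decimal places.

μ ≈ 0.496, σ ≈ 1.062

If T ~ Lognormal(μ,σ) then ln T ~ Normal(μ,σ), so the p-quantile of ln T is μ + z_p·σ.
ln(0.97) = -0.03046 and ln(2.7) = 0.9933; z_{0.31} = -0.4959, z_{0.68} = 0.4677.
σ = (0.9933 − -0.03046)/(0.4677 − (-0.4959)) = 1.062.
μ = -0.03046 − (-0.4959)·1.062 = 0.496.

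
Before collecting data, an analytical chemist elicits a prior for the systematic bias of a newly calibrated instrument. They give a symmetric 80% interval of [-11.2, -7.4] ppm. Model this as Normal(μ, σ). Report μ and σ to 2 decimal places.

A symmetric 80% interval runs μ ± z·σ with z = 1.282.
Half-width = 1.9, so σ = 1.9/1.282 = 1.48.
μ is the interval midpoint, -9.30.

μ = -9.30, σ = 1.48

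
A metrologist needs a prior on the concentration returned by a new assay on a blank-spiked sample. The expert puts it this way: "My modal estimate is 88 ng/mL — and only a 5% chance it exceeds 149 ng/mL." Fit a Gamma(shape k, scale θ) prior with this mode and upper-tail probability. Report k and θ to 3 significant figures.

k ≈ 11.1, θ ≈ 8.74

Gamma(k,θ) with k>1 has mode (k−1)θ, so θ = 88/(k−1).
Need P(X < 149) = 0.95 with θ tied to k this way. Start at k = 2, θ = 88: P(X<149) ≈ 0.505.
Too low — raise k to concentrate. Iterating converges to k ≈ 11.1.
Then θ = 88/(11.1−1) ≈ 8.74.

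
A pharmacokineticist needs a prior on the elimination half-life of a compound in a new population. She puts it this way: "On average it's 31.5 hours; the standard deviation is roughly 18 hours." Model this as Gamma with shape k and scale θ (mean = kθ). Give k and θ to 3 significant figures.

k ≈ 3.06, θ ≈ 10.3

For Gamma(k, scale θ): mean = kθ, variance = kθ², so CV = 1/√k.
CV = SD/mean = 18/31.5 = 0.5714, hence k = 1/CV² = 3.06.
Then θ = mean/k = 31.5/3.06 = 10.3.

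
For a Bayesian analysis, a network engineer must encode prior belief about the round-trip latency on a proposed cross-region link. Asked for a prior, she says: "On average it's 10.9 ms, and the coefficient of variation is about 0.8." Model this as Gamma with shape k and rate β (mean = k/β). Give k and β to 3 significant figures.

k ≈ 1.56, β ≈ 0.143

For Gamma(k, rate β): mean = k/β, variance = k/β², so CV = 1/√k.
CV = 0.8, hence k = 1/CV² = 1.56.
Then β = k/mean = 1.56/10.9 = 0.143.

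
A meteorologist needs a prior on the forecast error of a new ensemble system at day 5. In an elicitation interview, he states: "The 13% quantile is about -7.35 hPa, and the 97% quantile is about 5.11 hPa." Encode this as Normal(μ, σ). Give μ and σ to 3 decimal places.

μ = -2.683, σ = 4.143

For Normal(μ,σ), the p-quantile is μ + z_p·σ. Here z_{0.13} = -1.126, z_{0.97} = 1.881.
So -7.35 = μ − 1.126σ and 5.11 = μ + 1.881σ.
Subtracting: σ = (5.11 − -7.35)/(1.881 − (-1.126)) = 4.143.
Then μ = -7.35 − (-1.126)·4.143 = -2.683.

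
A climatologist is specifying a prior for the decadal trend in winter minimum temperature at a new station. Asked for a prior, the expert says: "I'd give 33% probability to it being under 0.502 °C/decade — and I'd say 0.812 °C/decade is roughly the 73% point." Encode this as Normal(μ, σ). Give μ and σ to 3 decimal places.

The p-quantile of Normal(μ,σ) is μ + z_p·σ, with z_{0.33} = -0.4399 and z_{0.73} = 0.6128.
Eliminate σ: μ = (z₂·x₁ − z₁·x₂)/(z₂ − z₁) = (0.6128·0.502 − (-0.4399)·0.812)/1.053 = 0.632.
Then σ = (x₂ − x₁)/(z₂ − z₁) = (0.812 − 0.502)/1.053 = 0.294.

μ = 0.632, σ = 0.294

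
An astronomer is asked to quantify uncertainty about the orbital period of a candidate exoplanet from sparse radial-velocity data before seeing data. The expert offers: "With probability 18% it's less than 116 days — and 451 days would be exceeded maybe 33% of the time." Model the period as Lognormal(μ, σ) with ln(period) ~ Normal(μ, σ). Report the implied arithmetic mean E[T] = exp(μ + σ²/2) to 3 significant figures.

E[T] ≈ 479 days

If T ~ Lognormal(μ,σ) then ln T ~ Normal(μ,σ), so the p-quantile of ln T is μ + z_p·σ.
ln(116) = 4.754 and ln(451) = 6.111; z_{0.18} = -0.9154, z_{0.67} = 0.4399.
σ = (6.111 − 4.754)/(0.4399 − (-0.9154)) = 1.002.
μ = 4.754 − (-0.9154)·1.002 = 5.671.
E[T] = exp(μ + σ²/2) = exp(5.671 + 0.5019) = 479 days.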